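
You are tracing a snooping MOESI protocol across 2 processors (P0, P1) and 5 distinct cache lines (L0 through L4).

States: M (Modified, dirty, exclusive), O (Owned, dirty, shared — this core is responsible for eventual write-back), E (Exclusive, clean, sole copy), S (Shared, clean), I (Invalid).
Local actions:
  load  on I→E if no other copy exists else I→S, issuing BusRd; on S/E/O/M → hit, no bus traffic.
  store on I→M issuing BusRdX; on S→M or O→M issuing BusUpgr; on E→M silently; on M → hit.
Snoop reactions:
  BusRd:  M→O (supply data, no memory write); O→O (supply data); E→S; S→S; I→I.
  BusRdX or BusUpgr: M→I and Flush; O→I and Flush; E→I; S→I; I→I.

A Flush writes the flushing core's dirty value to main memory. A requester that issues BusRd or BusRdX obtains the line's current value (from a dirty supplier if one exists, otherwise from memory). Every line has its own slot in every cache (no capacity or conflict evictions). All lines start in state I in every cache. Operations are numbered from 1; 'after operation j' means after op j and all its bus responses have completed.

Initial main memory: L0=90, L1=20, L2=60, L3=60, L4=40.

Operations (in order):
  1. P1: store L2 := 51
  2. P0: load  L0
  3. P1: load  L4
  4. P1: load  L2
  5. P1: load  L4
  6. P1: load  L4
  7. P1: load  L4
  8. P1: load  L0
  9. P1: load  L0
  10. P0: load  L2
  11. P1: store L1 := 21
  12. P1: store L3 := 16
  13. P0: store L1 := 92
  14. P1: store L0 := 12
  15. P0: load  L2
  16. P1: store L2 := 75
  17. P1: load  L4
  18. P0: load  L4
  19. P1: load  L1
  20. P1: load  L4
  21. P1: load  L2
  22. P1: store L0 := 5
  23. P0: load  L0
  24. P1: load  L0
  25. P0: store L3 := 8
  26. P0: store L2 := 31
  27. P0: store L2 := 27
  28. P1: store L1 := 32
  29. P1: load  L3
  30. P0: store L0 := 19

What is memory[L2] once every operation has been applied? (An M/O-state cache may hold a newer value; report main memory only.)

step 1: P1: store L2 := 51  ⟶  IM  (L2)  txn=BusRdX  M[L2]=60
step 2: P0: load  L0  ⟶  EI  (L0)  txn=BusRd  M[L0]=90
step 3: P1: load  L4  ⟶  IE  (L4)  txn=BusRd  M[L4]=40
step 4: P1: load  L2  ⟶  IM  (L2)  txn=∅  M[L2]=60
step 5: P1: load  L4  ⟶  IE  (L4)  txn=∅  M[L4]=40
step 6: P1: load  L4  ⟶  IE  (L4)  txn=∅  M[L4]=40
step 7: P1: load  L4  ⟶  IE  (L4)  txn=∅  M[L4]=40
step 8: P1: load  L0  ⟶  SS  (L0)  txn=BusRd  M[L0]=90
step 9: P1: load  L0  ⟶  SS  (L0)  txn=∅  M[L0]=90
step 10: P0: load  L2  ⟶  SO  (L2)  txn=BusRd  M[L2]=60
step 11: P1: store L1 := 21  ⟶  IM  (L1)  txn=BusRdX  M[L1]=20
step 12: P1: store L3 := 16  ⟶  IM  (L3)  txn=BusRdX  M[L3]=60
step 13: P0: store L1 := 92  ⟶  MI  (L1)  txn=BusRdX+Flush  M[L1]=21
step 14: P1: store L0 := 12  ⟶  IM  (L0)  txn=BusUpgr  M[L0]=90
step 15: P0: load  L2  ⟶  SO  (L2)  txn=∅  M[L2]=60
step 16: P1: store L2 := 75  ⟶  IM  (L2)  txn=BusUpgr  M[L2]=60
step 17: P1: load  L4  ⟶  IE  (L4)  txn=∅  M[L4]=40
step 18: P0: load  L4  ⟶  SS  (L4)  txn=BusRd  M[L4]=40
step 19: P1: load  L1  ⟶  OS  (L1)  txn=BusRd  M[L1]=21
step 20: P1: load  L4  ⟶  SS  (L4)  txn=∅  M[L4]=40
step 21: P1: load  L2  ⟶  IM  (L2)  txn=∅  M[L2]=60
step 22: P1: store L0 := 5  ⟶  IM  (L0)  txn=∅  M[L0]=90
step 23: P0: load  L0  ⟶  SO  (L0)  txn=BusRd  M[L0]=90
step 24: P1: load  L0  ⟶  SO  (L0)  txn=∅  M[L0]=90
step 25: P0: store L3 := 8  ⟶  MI  (L3)  txn=BusRdX+Flush  M[L3]=16
step 26: P0: store L2 := 31  ⟶  MI  (L2)  txn=BusRdX+Flush  M[L2]=75
step 27: P0: store L2 := 27  ⟶  MI  (L2)  txn=∅  M[L2]=75
step 28: P1: store L1 := 32  ⟶  IM  (L1)  txn=BusUpgr+Flush  M[L1]=92
step 29: P1: load  L3  ⟶  OS  (L3)  txn=BusRd  M[L3]=16
step 30: P0: store L0 := 19  ⟶  MI  (L0)  txn=BusUpgr+Flush  M[L0]=5

memory[L2] = 75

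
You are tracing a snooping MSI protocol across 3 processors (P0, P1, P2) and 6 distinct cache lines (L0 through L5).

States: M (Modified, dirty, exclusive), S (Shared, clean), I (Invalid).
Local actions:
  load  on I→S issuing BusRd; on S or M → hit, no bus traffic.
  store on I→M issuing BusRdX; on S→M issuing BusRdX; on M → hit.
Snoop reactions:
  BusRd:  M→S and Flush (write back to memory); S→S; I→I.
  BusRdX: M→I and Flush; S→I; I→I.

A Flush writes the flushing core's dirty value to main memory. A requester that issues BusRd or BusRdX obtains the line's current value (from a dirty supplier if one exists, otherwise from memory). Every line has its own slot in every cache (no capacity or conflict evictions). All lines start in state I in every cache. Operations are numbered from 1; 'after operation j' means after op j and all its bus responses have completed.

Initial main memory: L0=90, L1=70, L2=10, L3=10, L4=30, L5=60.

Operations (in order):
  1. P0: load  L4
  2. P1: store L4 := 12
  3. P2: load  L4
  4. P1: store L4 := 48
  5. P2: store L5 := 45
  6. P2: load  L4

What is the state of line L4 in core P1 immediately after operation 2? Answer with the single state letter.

  op1 P0: load  L4 → S/I/I on L4; bus BusRd; mem=30
  op2 P1: store L4 := 12 → I/M/I on L4; bus BusRdX; mem=30
  op3 P2: load  L4 → I/S/S on L4; bus BusRd Flush; mem=12
  op4 P1: store L4 := 48 → I/M/I on L4; bus BusRdX; mem=12
  op5 P2: store L5 := 45 → I/I/M on L5; bus BusRdX; mem=60
  op6 P2: load  L4 → I/S/S on L4; bus BusRd Flush; mem=48

state = M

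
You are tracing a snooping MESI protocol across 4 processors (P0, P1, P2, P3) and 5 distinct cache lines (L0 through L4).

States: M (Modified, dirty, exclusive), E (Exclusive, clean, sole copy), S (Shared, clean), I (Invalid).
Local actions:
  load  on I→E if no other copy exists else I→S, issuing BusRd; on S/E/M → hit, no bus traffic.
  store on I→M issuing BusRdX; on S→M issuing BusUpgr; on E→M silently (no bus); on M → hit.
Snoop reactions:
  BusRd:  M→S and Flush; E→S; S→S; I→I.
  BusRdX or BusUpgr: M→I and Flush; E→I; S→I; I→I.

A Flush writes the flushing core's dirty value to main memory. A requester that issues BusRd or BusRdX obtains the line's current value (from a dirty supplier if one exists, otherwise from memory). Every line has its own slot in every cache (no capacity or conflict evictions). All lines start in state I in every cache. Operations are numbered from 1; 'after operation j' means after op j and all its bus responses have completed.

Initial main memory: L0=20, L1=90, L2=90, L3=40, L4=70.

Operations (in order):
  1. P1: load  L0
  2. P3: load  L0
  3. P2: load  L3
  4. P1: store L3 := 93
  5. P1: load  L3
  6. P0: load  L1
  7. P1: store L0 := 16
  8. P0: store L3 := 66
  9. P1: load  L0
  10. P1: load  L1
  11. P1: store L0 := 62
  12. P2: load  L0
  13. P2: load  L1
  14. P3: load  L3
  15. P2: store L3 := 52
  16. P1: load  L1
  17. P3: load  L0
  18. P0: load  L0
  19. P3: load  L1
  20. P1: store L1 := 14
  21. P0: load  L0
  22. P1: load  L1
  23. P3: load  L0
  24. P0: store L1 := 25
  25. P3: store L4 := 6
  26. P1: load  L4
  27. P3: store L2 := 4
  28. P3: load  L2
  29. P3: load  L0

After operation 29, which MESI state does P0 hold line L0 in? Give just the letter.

step 1: P1: load  L0  ⟶  IEII  (L0)  txn=BusRd  M[L0]=20
step 2: P3: load  L0  ⟶  ISIS  (L0)  txn=BusRd  M[L0]=20
step 3: P2: load  L3  ⟶  IIEI  (L3)  txn=BusRd  M[L3]=40
step 4: P1: store L3 := 93  ⟶  IMII  (L3)  txn=BusRdX  M[L3]=40
step 5: P1: load  L3  ⟶  IMII  (L3)  txn=∅  M[L3]=40
step 6: P0: load  L1  ⟶  EIII  (L1)  txn=BusRd  M[L1]=90
step 7: P1: store L0 := 16  ⟶  IMII  (L0)  txn=BusUpgr  M[L0]=20
step 8: P0: store L3 := 66  ⟶  MIII  (L3)  txn=BusRdX+Flush  M[L3]=93
step 9: P1: load  L0  ⟶  IMII  (L0)  txn=∅  M[L0]=20
step 10: P1: load  L1  ⟶  SSII  (L1)  txn=BusRd  M[L1]=90
step 11: P1: store L0 := 62  ⟶  IMII  (L0)  txn=∅  M[L0]=20
step 12: P2: load  L0  ⟶  ISSI  (L0)  txn=BusRd+Flush  M[L0]=62
step 13: P2: load  L1  ⟶  SSSI  (L1)  txn=BusRd  M[L1]=90
step 14: P3: load  L3  ⟶  SIIS  (L3)  txn=BusRd+Flush  M[L3]=66
step 15: P2: store L3 := 52  ⟶  IIMI  (L3)  txn=BusRdX  M[L3]=66
step 16: P1: load  L1  ⟶  SSSI  (L1)  txn=∅  M[L1]=90
step 17: P3: load  L0  ⟶  ISSS  (L0)  txn=BusRd  M[L0]=62
step 18: P0: load  L0  ⟶  SSSS  (L0)  txn=BusRd  M[L0]=62
step 19: P3: load  L1  ⟶  SSSS  (L1)  txn=BusRd  M[L1]=90
step 20: P1: store L1 := 14  ⟶  IMII  (L1)  txn=BusUpgr  M[L1]=90
step 21: P0: load  L0  ⟶  SSSS  (L0)  txn=∅  M[L0]=62
step 22: P1: load  L1  ⟶  IMII  (L1)  txn=∅  M[L1]=90
step 23: P3: load  L0  ⟶  SSSS  (L0)  txn=∅  M[L0]=62
step 24: P0: store L1 := 25  ⟶  MIII  (L1)  txn=BusRdX+Flush  M[L1]=14
step 25: P3: store L4 := 6  ⟶  IIIM  (L4)  txn=BusRdX  M[L4]=70
step 26: P1: load  L4  ⟶  ISIS  (L4)  txn=BusRd+Flush  M[L4]=6
step 27: P3: store L2 := 4  ⟶  IIIM  (L2)  txn=BusRdX  M[L2]=90
step 28: P3: load  L2  ⟶  IIIM  (L2)  txn=∅  M[L2]=90
step 29: P3: load  L0  ⟶  SSSS  (L0)  txn=∅  M[L0]=62

state = S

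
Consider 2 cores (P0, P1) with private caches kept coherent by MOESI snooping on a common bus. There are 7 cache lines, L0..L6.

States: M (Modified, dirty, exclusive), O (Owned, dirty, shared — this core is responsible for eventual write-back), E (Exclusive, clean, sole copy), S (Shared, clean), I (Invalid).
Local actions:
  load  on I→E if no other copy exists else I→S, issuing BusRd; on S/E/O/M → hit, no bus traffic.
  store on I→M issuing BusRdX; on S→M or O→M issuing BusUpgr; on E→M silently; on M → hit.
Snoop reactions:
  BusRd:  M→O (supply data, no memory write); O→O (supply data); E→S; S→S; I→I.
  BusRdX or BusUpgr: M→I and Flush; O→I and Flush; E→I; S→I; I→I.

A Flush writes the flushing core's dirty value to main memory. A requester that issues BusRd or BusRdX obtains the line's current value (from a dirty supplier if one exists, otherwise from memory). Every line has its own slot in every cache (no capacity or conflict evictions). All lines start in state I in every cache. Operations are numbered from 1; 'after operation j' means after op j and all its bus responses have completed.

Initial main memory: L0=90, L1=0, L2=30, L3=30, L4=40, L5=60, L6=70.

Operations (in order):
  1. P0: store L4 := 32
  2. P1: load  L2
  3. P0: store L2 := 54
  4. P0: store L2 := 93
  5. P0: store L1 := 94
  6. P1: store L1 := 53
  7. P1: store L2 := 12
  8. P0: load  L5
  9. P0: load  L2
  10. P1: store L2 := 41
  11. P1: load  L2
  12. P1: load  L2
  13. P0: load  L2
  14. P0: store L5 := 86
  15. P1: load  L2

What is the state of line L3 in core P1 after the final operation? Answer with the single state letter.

[1] P0: store L4 := 32 | P0:M(32), P1:I | bus: BusRdX
[2] P1: load  L2 | P0:I, P1:E(30) | bus: BusRd
[3] P0: store L2 := 54 | P0:M(54), P1:I | bus: BusRdX
[4] P0: store L2 := 93 | P0:M(93), P1:I | bus: none
[5] P0: store L1 := 94 | P0:M(94), P1:I | bus: BusRdX
[6] P1: store L1 := 53 | P0:I, P1:M(53) | bus: BusRdX,Flush
[7] P1: store L2 := 12 | P0:I, P1:M(12) | bus: BusRdX,Flush
[8] P0: load  L5 | P0:E(60), P1:I | bus: BusRd
[9] P0: load  L2 | P0:S(12), P1:O(12) | bus: BusRd
[10] P1: store L2 := 41 | P0:I, P1:M(41) | bus: BusUpgr
[11] P1: load  L2 | P0:I, P1:M(41) | bus: none
[12] P1: load  L2 | P0:I, P1:M(41) | bus: none
[13] P0: load  L2 | P0:S(41), P1:O(41) | bus: BusRd
[14] P0: store L5 := 86 | P0:M(86), P1:I | bus: none
[15] P1: load  L2 | P0:S(41), P1:O(41) | bus: none

state = I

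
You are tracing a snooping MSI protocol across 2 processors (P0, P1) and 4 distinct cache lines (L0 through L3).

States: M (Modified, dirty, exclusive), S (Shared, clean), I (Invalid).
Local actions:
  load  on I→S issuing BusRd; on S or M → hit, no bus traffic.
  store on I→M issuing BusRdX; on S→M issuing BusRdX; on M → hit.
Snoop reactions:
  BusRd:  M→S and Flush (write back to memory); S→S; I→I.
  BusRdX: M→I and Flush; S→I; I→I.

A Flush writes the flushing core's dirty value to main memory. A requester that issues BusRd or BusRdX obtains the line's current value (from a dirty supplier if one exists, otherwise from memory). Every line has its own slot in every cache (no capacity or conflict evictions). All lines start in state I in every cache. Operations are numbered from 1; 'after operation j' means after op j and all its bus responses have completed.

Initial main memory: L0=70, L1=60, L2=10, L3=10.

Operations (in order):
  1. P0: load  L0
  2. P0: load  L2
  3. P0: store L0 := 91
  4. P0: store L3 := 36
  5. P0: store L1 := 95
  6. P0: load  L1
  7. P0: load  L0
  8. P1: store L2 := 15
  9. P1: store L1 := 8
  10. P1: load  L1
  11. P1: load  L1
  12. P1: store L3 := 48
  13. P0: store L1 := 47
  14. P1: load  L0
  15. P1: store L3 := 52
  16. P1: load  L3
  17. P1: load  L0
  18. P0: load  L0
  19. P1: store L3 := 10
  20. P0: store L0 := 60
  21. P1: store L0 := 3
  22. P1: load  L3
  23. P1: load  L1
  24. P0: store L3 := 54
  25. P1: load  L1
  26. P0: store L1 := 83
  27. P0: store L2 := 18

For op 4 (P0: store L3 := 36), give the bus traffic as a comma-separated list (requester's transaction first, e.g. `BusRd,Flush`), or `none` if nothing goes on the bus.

1. P0: load  L0  bus=[BusRd]  L0: P0=S P1=I  mem[L0]=70
2. P0: load  L2  bus=[BusRd]  L2: P0=S P1=I  mem[L2]=10
3. P0: store L0 := 91  bus=[BusRdX]  L0: P0=M P1=I  mem[L0]=70
4. P0: store L3 := 36  bus=[BusRdX]  L3: P0=M P1=I  mem[L3]=10
5. P0: store L1 := 95  bus=[BusRdX]  L1: P0=M P1=I  mem[L1]=60
6. P0: load  L1  bus=[-]  L1: P0=M P1=I  mem[L1]=60
7. P0: load  L0  bus=[-]  L0: P0=M P1=I  mem[L0]=70
8. P1: store L2 := 15  bus=[BusRdX]  L2: P0=I P1=M  mem[L2]=10
9. P1: store L1 := 8  bus=[BusRdX,Flush]  L1: P0=I P1=M  mem[L1]=95
10. P1: load  L1  bus=[-]  L1: P0=I P1=M  mem[L1]=95
11. P1: load  L1  bus=[-]  L1: P0=I P1=M  mem[L1]=95
12. P1: store L3 := 48  bus=[BusRdX,Flush]  L3: P0=I P1=M  mem[L3]=36
13. P0: store L1 := 47  bus=[BusRdX,Flush]  L1: P0=M P1=I  mem[L1]=8
14. P1: load  L0  bus=[BusRd,Flush]  L0: P0=S P1=S  mem[L0]=91
15. P1: store L3 := 52  bus=[-]  L3: P0=I P1=M  mem[L3]=36
16. P1: load  L3  bus=[-]  L3: P0=I P1=M  mem[L3]=36
17. P1: load  L0  bus=[-]  L0: P0=S P1=S  mem[L0]=91
18. P0: load  L0  bus=[-]  L0: P0=S P1=S  mem[L0]=91
19. P1: store L3 := 10  bus=[-]  L3: P0=I P1=M  mem[L3]=36
20. P0: store L0 := 60  bus=[BusRdX]  L0: P0=M P1=I  mem[L0]=91
21. P1: store L0 := 3  bus=[BusRdX,Flush]  L0: P0=I P1=M  mem[L0]=60
22. P1: load  L3  bus=[-]  L3: P0=I P1=M  mem[L3]=36
23. P1: load  L1  bus=[BusRd,Flush]  L1: P0=S P1=S  mem[L1]=47
24. P0: store L3 := 54  bus=[BusRdX,Flush]  L3: P0=M P1=I  mem[L3]=10
25. P1: load  L1  bus=[-]  L1: P0=S P1=S  mem[L1]=47
26. P0: store L1 := 83  bus=[BusRdX]  L1: P0=M P1=I  mem[L1]=47
27. P0: store L2 := 18  bus=[BusRdX,Flush]  L2: P0=M P1=I  mem[L2]=15

bus = BusRdX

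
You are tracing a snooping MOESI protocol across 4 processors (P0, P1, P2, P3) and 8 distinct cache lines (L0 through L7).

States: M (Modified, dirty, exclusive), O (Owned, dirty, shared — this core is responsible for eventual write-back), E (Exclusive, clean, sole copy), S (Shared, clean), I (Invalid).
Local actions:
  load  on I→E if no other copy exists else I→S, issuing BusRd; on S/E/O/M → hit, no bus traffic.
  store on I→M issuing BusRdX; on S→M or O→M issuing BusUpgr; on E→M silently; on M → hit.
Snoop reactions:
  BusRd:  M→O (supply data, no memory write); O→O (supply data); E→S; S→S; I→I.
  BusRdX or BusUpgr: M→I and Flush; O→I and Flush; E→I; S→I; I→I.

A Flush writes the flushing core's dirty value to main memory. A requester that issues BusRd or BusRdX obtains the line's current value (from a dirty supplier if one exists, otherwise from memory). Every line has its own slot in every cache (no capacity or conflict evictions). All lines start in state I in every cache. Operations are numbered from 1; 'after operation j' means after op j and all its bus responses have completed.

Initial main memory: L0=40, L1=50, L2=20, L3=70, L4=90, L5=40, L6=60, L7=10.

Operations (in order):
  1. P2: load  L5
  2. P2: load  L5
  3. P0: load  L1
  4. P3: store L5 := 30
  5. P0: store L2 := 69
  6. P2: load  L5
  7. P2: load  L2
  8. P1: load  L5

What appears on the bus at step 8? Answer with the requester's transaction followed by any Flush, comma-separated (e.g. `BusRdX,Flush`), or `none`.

bus = BusRd

  op1 P2: load  L5 → I/I/E/I on L5; bus BusRd; mem=40
  op2 P2: load  L5 → I/I/E/I on L5; bus (none); mem=40
  op3 P0: load  L1 → E/I/I/I on L1; bus BusRd; mem=50
  op4 P3: store L5 := 30 → I/I/I/M on L5; bus BusRdX; mem=40
  op5 P0: store L2 := 69 → M/I/I/I on L2; bus BusRdX; mem=20
  op6 P2: load  L5 → I/I/S/O on L5; bus BusRd; mem=40
  op7 P2: load  L2 → O/I/S/I on L2; bus BusRd; mem=20
  op8 P1: load  L5 → I/S/S/O on L5; bus BusRd; mem=40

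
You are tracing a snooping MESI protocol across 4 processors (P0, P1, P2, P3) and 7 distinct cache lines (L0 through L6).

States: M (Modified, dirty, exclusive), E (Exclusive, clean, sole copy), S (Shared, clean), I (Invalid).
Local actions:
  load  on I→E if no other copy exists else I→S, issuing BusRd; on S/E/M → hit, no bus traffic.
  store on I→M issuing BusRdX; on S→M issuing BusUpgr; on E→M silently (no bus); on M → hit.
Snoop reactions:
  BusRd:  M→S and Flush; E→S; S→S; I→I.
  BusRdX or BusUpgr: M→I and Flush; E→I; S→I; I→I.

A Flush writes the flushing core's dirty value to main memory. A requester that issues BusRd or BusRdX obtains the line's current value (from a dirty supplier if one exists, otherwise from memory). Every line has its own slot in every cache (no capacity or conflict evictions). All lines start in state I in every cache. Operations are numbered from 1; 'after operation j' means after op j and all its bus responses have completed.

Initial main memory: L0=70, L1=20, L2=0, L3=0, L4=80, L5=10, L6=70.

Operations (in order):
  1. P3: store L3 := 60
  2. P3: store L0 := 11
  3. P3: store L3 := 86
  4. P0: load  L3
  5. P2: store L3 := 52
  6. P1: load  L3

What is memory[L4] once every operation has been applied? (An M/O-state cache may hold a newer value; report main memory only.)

memory[L4] = 80

[1] P3: store L3 := 60 | P0:I, P1:I, P2:I, P3:M(60) | bus: BusRdX
[2] P3: store L0 := 11 | P0:I, P1:I, P2:I, P3:M(11) | bus: BusRdX
[3] P3: store L3 := 86 | P0:I, P1:I, P2:I, P3:M(86) | bus: none
[4] P0: load  L3 | P0:S(86), P1:I, P2:I, P3:S(86) | bus: BusRd,Flush
[5] P2: store L3 := 52 | P0:I, P1:I, P2:M(52), P3:I | bus: BusRdX
[6] P1: load  L3 | P0:I, P1:S(52), P2:S(52), P3:I | bus: BusRd,Flush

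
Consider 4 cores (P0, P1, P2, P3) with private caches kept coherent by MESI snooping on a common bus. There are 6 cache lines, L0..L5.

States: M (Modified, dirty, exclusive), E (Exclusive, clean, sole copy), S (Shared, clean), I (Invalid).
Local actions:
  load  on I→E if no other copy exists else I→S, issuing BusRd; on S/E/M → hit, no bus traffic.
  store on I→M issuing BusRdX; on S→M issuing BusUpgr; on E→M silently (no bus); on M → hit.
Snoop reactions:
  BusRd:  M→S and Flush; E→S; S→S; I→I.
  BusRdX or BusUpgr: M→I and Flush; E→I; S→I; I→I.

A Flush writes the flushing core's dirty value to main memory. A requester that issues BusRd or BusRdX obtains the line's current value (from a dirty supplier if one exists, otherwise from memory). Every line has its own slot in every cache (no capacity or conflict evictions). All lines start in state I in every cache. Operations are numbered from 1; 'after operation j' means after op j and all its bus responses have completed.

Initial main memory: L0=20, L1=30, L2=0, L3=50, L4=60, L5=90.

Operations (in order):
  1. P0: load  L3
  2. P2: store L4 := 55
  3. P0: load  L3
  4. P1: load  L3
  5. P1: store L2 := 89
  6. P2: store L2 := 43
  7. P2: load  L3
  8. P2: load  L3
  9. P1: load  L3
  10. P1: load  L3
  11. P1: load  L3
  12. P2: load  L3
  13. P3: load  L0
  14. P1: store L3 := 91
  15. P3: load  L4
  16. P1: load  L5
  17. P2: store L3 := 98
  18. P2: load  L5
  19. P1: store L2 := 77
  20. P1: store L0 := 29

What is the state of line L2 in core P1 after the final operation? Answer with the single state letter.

state = M

[1] P0: load  L3 | P0:E(50), P1:I, P2:I, P3:I | bus: BusRd
[2] P2: store L4 := 55 | P0:I, P1:I, P2:M(55), P3:I | bus: BusRdX
[3] P0: load  L3 | P0:E(50), P1:I, P2:I, P3:I | bus: none
[4] P1: load  L3 | P0:S(50), P1:S(50), P2:I, P3:I | bus: BusRd
[5] P1: store L2 := 89 | P0:I, P1:M(89), P2:I, P3:I | bus: BusRdX
[6] P2: store L2 := 43 | P0:I, P1:I, P2:M(43), P3:I | bus: BusRdX,Flush
[7] P2: load  L3 | P0:S(50), P1:S(50), P2:S(50), P3:I | bus: BusRd
[8] P2: load  L3 | P0:S(50), P1:S(50), P2:S(50), P3:I | bus: none
[9] P1: load  L3 | P0:S(50), P1:S(50), P2:S(50), P3:I | bus: none
[10] P1: load  L3 | P0:S(50), P1:S(50), P2:S(50), P3:I | bus: none
[11] P1: load  L3 | P0:S(50), P1:S(50), P2:S(50), P3:I | bus: none
[12] P2: load  L3 | P0:S(50), P1:S(50), P2:S(50), P3:I | bus: none
[13] P3: load  L0 | P0:I, P1:I, P2:I, P3:E(20) | bus: BusRd
[14] P1: store L3 := 91 | P0:I, P1:M(91), P2:I, P3:I | bus: BusUpgr
[15] P3: load  L4 | P0:I, P1:I, P2:S(55), P3:S(55) | bus: BusRd,Flush
[16] P1: load  L5 | P0:I, P1:E(90), P2:I, P3:I | bus: BusRd
[17] P2: store L3 := 98 | P0:I, P1:I, P2:M(98), P3:I | bus: BusRdX,Flush
[18] P2: load  L5 | P0:I, P1:S(90), P2:S(90), P3:I | bus: BusRd
[19] P1: store L2 := 77 | P0:I, P1:M(77), P2:I, P3:I | bus: BusRdX,Flush
[20] P1: store L0 := 29 | P0:I, P1:M(29), P2:I, P3:I | bus: BusRdX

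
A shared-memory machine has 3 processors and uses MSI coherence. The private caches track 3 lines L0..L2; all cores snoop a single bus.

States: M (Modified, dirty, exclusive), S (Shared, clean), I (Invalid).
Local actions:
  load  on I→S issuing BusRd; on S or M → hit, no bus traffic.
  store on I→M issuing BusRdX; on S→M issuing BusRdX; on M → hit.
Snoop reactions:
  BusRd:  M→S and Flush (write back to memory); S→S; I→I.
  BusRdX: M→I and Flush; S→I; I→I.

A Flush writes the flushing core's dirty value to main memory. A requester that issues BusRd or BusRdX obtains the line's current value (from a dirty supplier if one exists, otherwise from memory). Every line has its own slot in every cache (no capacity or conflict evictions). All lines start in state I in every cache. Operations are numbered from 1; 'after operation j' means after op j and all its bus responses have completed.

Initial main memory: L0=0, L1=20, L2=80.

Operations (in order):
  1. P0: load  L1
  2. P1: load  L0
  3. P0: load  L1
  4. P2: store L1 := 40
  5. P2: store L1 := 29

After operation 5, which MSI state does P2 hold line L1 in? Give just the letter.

1. P0: load  L1  bus=[BusRd]  L1: P0=S P1=I P2=I  mem[L1]=20
2. P1: load  L0  bus=[BusRd]  L0: P0=I P1=S P2=I  mem[L0]=0
3. P0: load  L1  bus=[-]  L1: P0=S P1=I P2=I  mem[L1]=20
4. P2: store L1 := 40  bus=[BusRdX]  L1: P0=I P1=I P2=M  mem[L1]=20
5. P2: store L1 := 29  bus=[-]  L1: P0=I P1=I P2=M  mem[L1]=20

state = M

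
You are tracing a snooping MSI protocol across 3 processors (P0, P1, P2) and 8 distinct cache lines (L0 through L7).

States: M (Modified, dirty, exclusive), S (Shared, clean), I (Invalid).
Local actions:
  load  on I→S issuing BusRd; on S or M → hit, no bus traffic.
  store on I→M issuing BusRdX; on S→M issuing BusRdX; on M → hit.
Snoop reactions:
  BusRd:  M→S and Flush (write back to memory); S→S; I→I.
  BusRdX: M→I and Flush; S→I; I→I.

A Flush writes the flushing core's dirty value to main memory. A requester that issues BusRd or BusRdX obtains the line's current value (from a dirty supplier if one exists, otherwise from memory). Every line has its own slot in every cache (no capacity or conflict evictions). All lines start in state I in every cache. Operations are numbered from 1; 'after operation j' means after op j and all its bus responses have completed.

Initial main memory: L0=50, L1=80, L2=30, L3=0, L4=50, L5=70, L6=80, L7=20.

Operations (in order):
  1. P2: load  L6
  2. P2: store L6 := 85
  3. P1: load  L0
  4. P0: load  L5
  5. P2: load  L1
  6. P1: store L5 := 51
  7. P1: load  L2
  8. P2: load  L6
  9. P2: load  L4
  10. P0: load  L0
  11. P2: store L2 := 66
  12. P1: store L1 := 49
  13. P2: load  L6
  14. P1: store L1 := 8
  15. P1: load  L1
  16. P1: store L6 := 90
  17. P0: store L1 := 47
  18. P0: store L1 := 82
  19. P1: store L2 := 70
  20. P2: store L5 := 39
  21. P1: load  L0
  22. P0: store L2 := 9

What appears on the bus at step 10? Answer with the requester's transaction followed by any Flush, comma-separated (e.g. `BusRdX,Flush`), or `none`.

bus = BusRd

  op1 P2: load  L6 → I/I/S on L6; bus BusRd; mem=80
  op2 P2: store L6 := 85 → I/I/M on L6; bus BusRdX; mem=80
  op3 P1: load  L0 → I/S/I on L0; bus BusRd; mem=50
  op4 P0: load  L5 → S/I/I on L5; bus BusRd; mem=70
  op5 P2: load  L1 → I/I/S on L1; bus BusRd; mem=80
  op6 P1: store L5 := 51 → I/M/I on L5; bus BusRdX; mem=70
  op7 P1: load  L2 → I/S/I on L2; bus BusRd; mem=30
  op8 P2: load  L6 → I/I/M on L6; bus (none); mem=80
  op9 P2: load  L4 → I/I/S on L4; bus BusRd; mem=50
  op10 P0: load  L0 → S/S/I on L0; bus BusRd; mem=50
  op11 P2: store L2 := 66 → I/I/M on L2; bus BusRdX; mem=30
  op12 P1: store L1 := 49 → I/M/I on L1; bus BusRdX; mem=80
  op13 P2: load  L6 → I/I/M on L6; bus (none); mem=80
  op14 P1: store L1 := 8 → I/M/I on L1; bus (none); mem=80
  op15 P1: load  L1 → I/M/I on L1; bus (none); mem=80
  op16 P1: store L6 := 90 → I/M/I on L6; bus BusRdX Flush; mem=85
  op17 P0: store L1 := 47 → M/I/I on L1; bus BusRdX Flush; mem=8
  op18 P0: store L1 := 82 → M/I/I on L1; bus (none); mem=8
  op19 P1: store L2 := 70 → I/M/I on L2; bus BusRdX Flush; mem=66
  op20 P2: store L5 := 39 → I/I/M on L5; bus BusRdX Flush; mem=51
  op21 P1: load  L0 → S/S/I on L0; bus (none); mem=50
  op22 P0: store L2 := 9 → M/I/I on L2; bus BusRdX Flush; mem=70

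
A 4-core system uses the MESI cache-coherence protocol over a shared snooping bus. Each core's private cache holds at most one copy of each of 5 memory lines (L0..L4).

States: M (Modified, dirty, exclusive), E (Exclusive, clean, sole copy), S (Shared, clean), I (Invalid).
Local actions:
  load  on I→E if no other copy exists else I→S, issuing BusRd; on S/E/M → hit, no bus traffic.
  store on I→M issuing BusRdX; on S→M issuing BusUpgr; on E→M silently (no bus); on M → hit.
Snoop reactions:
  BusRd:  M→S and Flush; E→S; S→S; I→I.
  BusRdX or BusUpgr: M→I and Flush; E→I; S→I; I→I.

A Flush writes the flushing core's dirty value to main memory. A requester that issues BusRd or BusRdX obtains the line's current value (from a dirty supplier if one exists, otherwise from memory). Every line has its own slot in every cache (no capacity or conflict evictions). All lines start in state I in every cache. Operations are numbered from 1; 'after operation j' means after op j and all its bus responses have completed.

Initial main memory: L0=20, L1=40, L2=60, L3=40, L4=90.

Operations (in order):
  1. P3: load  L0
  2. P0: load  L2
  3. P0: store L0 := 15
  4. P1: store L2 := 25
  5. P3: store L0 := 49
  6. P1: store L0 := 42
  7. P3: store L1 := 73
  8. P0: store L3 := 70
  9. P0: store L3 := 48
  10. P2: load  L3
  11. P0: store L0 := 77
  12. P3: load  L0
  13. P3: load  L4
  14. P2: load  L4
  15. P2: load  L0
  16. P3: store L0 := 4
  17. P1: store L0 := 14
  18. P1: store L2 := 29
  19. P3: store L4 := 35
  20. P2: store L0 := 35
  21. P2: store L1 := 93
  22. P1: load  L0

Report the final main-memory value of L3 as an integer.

memory[L3] = 48

  op1 P3: load  L0 → I/I/I/E on L0; bus BusRd; mem=20
  op2 P0: load  L2 → E/I/I/I on L2; bus BusRd; mem=60
  op3 P0: store L0 := 15 → M/I/I/I on L0; bus BusRdX; mem=20
  op4 P1: store L2 := 25 → I/M/I/I on L2; bus BusRdX; mem=60
  op5 P3: store L0 := 49 → I/I/I/M on L0; bus BusRdX Flush; mem=15
  op6 P1: store L0 := 42 → I/M/I/I on L0; bus BusRdX Flush; mem=49
  op7 P3: store L1 := 73 → I/I/I/M on L1; bus BusRdX; mem=40
  op8 P0: store L3 := 70 → M/I/I/I on L3; bus BusRdX; mem=40
  op9 P0: store L3 := 48 → M/I/I/I on L3; bus (none); mem=40
  op10 P2: load  L3 → S/I/S/I on L3; bus BusRd Flush; mem=48
  op11 P0: store L0 := 77 → M/I/I/I on L0; bus BusRdX Flush; mem=42
  op12 P3: load  L0 → S/I/I/S on L0; bus BusRd Flush; mem=77
  op13 P3: load  L4 → I/I/I/E on L4; bus BusRd; mem=90
  op14 P2: load  L4 → I/I/S/S on L4; bus BusRd; mem=90
  op15 P2: load  L0 → S/I/S/S on L0; bus BusRd; mem=77
  op16 P3: store L0 := 4 → I/I/I/M on L0; bus BusUpgr; mem=77
  op17 P1: store L0 := 14 → I/M/I/I on L0; bus BusRdX Flush; mem=4
  op18 P1: store L2 := 29 → I/M/I/I on L2; bus (none); mem=60
  op19 P3: store L4 := 35 → I/I/I/M on L4; bus BusUpgr; mem=90
  op20 P2: store L0 := 35 → I/I/M/I on L0; bus BusRdX Flush; mem=14
  op21 P2: store L1 := 93 → I/I/M/I on L1; bus BusRdX Flush; mem=73
  op22 P1: load  L0 → I/S/S/I on L0; bus BusRd Flush; mem=35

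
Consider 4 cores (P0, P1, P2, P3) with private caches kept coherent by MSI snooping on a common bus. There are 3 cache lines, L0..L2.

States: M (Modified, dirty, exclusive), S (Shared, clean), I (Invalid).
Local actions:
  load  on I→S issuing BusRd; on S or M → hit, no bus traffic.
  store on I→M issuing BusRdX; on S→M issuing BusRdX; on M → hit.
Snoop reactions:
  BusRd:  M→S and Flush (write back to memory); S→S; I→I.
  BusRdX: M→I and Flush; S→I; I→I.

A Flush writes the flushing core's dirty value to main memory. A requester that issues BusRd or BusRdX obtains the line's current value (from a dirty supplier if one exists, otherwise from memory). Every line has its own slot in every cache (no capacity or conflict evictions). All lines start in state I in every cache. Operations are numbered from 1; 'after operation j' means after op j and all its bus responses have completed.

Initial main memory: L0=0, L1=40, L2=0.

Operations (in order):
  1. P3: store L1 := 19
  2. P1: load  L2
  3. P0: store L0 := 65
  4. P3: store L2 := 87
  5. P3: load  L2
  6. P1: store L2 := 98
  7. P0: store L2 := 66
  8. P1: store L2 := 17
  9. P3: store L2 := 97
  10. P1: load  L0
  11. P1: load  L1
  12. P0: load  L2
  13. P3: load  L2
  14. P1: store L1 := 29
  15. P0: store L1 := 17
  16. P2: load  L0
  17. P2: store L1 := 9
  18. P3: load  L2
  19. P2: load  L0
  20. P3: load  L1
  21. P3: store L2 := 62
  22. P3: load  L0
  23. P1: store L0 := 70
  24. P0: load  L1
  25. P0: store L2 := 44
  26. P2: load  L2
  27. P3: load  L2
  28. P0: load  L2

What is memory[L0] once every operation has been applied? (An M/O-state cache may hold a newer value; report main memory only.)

  op1 P3: store L1 := 19 → I/I/I/M on L1; bus BusRdX; mem=40
  op2 P1: load  L2 → I/S/I/I on L2; bus BusRd; mem=0
  op3 P0: store L0 := 65 → M/I/I/I on L0; bus BusRdX; mem=0
  op4 P3: store L2 := 87 → I/I/I/M on L2; bus BusRdX; mem=0
  op5 P3: load  L2 → I/I/I/M on L2; bus (none); mem=0
  op6 P1: store L2 := 98 → I/M/I/I on L2; bus BusRdX Flush; mem=87
  op7 P0: store L2 := 66 → M/I/I/I on L2; bus BusRdX Flush; mem=98
  op8 P1: store L2 := 17 → I/M/I/I on L2; bus BusRdX Flush; mem=66
  op9 P3: store L2 := 97 → I/I/I/M on L2; bus BusRdX Flush; mem=17
  op10 P1: load  L0 → S/S/I/I on L0; bus BusRd Flush; mem=65
  op11 P1: load  L1 → I/S/I/S on L1; bus BusRd Flush; mem=19
  op12 P0: load  L2 → S/I/I/S on L2; bus BusRd Flush; mem=97
  op13 P3: load  L2 → S/I/I/S on L2; bus (none); mem=97
  op14 P1: store L1 := 29 → I/M/I/I on L1; bus BusRdX; mem=19
  op15 P0: store L1 := 17 → M/I/I/I on L1; bus BusRdX Flush; mem=29
  op16 P2: load  L0 → S/S/S/I on L0; bus BusRd; mem=65
  op17 P2: store L1 := 9 → I/I/M/I on L1; bus BusRdX Flush; mem=17
  op18 P3: load  L2 → S/I/I/S on L2; bus (none); mem=97
  op19 P2: load  L0 → S/S/S/I on L0; bus (none); mem=65
  op20 P3: load  L1 → I/I/S/S on L1; bus BusRd Flush; mem=9
  op21 P3: store L2 := 62 → I/I/I/M on L2; bus BusRdX; mem=97
  op22 P3: load  L0 → S/S/S/S on L0; bus BusRd; mem=65
  op23 P1: store L0 := 70 → I/M/I/I on L0; bus BusRdX; mem=65
  op24 P0: load  L1 → S/I/S/S on L1; bus BusRd; mem=9
  op25 P0: store L2 := 44 → M/I/I/I on L2; bus BusRdX Flush; mem=62
  op26 P2: load  L2 → S/I/S/I on L2; bus BusRd Flush; mem=44
  op27 P3: load  L2 → S/I/S/S on L2; bus BusRd; mem=44
  op28 P0: load  L2 → S/I/S/S on L2; bus (none); mem=44

memory[L0] = 65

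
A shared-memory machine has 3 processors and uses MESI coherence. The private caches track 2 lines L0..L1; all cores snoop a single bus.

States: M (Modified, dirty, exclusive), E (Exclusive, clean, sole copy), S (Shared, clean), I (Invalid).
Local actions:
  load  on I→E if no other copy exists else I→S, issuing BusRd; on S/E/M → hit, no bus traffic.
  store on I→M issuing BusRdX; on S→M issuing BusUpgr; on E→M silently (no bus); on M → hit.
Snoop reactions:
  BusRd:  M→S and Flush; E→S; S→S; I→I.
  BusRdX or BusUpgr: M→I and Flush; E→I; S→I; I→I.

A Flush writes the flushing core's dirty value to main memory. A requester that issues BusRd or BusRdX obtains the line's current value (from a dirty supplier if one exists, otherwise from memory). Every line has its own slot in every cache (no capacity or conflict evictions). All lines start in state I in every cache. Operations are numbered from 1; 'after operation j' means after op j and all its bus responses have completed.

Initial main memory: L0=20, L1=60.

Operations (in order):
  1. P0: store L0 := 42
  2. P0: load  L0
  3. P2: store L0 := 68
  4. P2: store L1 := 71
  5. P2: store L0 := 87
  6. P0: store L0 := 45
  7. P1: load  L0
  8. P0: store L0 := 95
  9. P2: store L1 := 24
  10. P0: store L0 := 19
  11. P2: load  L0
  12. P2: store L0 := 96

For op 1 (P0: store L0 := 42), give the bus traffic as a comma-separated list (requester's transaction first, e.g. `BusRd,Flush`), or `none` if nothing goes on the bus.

[1] P0: store L0 := 42 | P0:M(42), P1:I, P2:I | bus: BusRdX
[2] P0: load  L0 | P0:M(42), P1:I, P2:I | bus: none
[3] P2: store L0 := 68 | P0:I, P1:I, P2:M(68) | bus: BusRdX,Flush
[4] P2: store L1 := 71 | P0:I, P1:I, P2:M(71) | bus: BusRdX
[5] P2: store L0 := 87 | P0:I, P1:I, P2:M(87) | bus: none
[6] P0: store L0 := 45 | P0:M(45), P1:I, P2:I | bus: BusRdX,Flush
[7] P1: load  L0 | P0:S(45), P1:S(45), P2:I | bus: BusRd,Flush
[8] P0: store L0 := 95 | P0:M(95), P1:I, P2:I | bus: BusUpgr
[9] P2: store L1 := 24 | P0:I, P1:I, P2:M(24) | bus: none
[10] P0: store L0 := 19 | P0:M(19), P1:I, P2:I | bus: none
[11] P2: load  L0 | P0:S(19), P1:I, P2:S(19) | bus: BusRd,Flush
[12] P2: store L0 := 96 | P0:I, P1:I, P2:M(96) | bus: BusUpgr

bus = BusRdX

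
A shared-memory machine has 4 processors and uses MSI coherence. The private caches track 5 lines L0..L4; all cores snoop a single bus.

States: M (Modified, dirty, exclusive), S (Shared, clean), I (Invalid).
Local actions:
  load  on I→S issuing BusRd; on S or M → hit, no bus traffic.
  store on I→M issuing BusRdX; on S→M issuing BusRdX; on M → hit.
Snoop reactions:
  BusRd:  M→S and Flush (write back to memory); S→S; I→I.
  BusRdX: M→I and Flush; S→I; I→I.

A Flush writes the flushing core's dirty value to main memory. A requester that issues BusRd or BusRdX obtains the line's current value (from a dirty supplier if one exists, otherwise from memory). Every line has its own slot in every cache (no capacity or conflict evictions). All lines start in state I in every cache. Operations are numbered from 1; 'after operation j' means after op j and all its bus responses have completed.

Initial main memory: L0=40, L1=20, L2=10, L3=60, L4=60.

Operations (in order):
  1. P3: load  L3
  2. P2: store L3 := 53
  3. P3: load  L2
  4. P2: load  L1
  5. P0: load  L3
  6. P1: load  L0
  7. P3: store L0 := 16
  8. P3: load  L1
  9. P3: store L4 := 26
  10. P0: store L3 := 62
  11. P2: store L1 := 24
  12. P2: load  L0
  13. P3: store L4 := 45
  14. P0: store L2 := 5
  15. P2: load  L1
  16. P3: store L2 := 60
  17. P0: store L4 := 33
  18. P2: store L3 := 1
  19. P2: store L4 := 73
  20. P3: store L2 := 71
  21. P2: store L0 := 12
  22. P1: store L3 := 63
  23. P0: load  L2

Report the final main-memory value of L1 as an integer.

memory[L1] = 20

[1] P3: load  L3 | P0:I, P1:I, P2:I, P3:S(60) | bus: BusRd
[2] P2: store L3 := 53 | P0:I, P1:I, P2:M(53), P3:I | bus: BusRdX
[3] P3: load  L2 | P0:I, P1:I, P2:I, P3:S(10) | bus: BusRd
[4] P2: load  L1 | P0:I, P1:I, P2:S(20), P3:I | bus: BusRd
[5] P0: load  L3 | P0:S(53), P1:I, P2:S(53), P3:I | bus: BusRd,Flush
[6] P1: load  L0 | P0:I, P1:S(40), P2:I, P3:I | bus: BusRd
[7] P3: store L0 := 16 | P0:I, P1:I, P2:I, P3:M(16) | bus: BusRdX
[8] P3: load  L1 | P0:I, P1:I, P2:S(20), P3:S(20) | bus: BusRd
[9] P3: store L4 := 26 | P0:I, P1:I, P2:I, P3:M(26) | bus: BusRdX
[10] P0: store L3 := 62 | P0:M(62), P1:I, P2:I, P3:I | bus: BusRdX
[11] P2: store L1 := 24 | P0:I, P1:I, P2:M(24), P3:I | bus: BusRdX
[12] P2: load  L0 | P0:I, P1:I, P2:S(16), P3:S(16) | bus: BusRd,Flush
[13] P3: store L4 := 45 | P0:I, P1:I, P2:I, P3:M(45) | bus: none
[14] P0: store L2 := 5 | P0:M(5), P1:I, P2:I, P3:I | bus: BusRdX
[15] P2: load  L1 | P0:I, P1:I, P2:M(24), P3:I | bus: none
[16] P3: store L2 := 60 | P0:I, P1:I, P2:I, P3:M(60) | bus: BusRdX,Flush
[17] P0: store L4 := 33 | P0:M(33), P1:I, P2:I, P3:I | bus: BusRdX,Flush
[18] P2: store L3 := 1 | P0:I, P1:I, P2:M(1), P3:I | bus: BusRdX,Flush
[19] P2: store L4 := 73 | P0:I, P1:I, P2:M(73), P3:I | bus: BusRdX,Flush
[20] P3: store L2 := 71 | P0:I, P1:I, P2:I, P3:M(71) | bus: none
[21] P2: store L0 := 12 | P0:I, P1:I, P2:M(12), P3:I | bus: BusRdX
[22] P1: store L3 := 63 | P0:I, P1:M(63), P2:I, P3:I | bus: BusRdX,Flush
[23] P0: load  L2 | P0:S(71), P1:I, P2:I, P3:S(71) | bus: BusRd,Flush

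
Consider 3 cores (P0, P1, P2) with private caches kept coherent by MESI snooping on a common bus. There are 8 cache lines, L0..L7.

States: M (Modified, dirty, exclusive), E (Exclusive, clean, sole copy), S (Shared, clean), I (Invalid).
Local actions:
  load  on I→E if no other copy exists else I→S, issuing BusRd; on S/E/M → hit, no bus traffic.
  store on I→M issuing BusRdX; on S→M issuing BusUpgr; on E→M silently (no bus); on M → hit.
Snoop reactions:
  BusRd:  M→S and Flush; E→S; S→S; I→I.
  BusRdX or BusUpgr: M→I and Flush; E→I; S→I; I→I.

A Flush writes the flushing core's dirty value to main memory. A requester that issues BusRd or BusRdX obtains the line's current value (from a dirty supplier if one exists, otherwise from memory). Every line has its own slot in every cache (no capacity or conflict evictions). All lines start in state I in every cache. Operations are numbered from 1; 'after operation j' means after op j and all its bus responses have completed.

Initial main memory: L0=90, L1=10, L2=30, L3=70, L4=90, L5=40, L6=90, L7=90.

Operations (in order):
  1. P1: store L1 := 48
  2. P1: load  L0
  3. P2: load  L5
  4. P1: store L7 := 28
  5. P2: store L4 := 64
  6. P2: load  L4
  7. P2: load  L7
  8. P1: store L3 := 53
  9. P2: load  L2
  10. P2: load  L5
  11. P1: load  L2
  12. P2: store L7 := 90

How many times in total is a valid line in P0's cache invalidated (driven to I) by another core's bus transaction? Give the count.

  op1 P1: store L1 := 48 → I/M/I on L1; bus BusRdX; mem=10
  op2 P1: load  L0 → I/E/I on L0; bus BusRd; mem=90
  op3 P2: load  L5 → I/I/E on L5; bus BusRd; mem=40
  op4 P1: store L7 := 28 → I/M/I on L7; bus BusRdX; mem=90
  op5 P2: store L4 := 64 → I/I/M on L4; bus BusRdX; mem=90
  op6 P2: load  L4 → I/I/M on L4; bus (none); mem=90
  op7 P2: load  L7 → I/S/S on L7; bus BusRd Flush; mem=28
  op8 P1: store L3 := 53 → I/M/I on L3; bus BusRdX; mem=70
  op9 P2: load  L2 → I/I/E on L2; bus BusRd; mem=30
  op10 P2: load  L5 → I/I/E on L5; bus (none); mem=40
  op11 P1: load  L2 → I/S/S on L2; bus BusRd; mem=30
  op12 P2: store L7 := 90 → I/I/M on L7; bus BusUpgr; mem=28

invalidations = 0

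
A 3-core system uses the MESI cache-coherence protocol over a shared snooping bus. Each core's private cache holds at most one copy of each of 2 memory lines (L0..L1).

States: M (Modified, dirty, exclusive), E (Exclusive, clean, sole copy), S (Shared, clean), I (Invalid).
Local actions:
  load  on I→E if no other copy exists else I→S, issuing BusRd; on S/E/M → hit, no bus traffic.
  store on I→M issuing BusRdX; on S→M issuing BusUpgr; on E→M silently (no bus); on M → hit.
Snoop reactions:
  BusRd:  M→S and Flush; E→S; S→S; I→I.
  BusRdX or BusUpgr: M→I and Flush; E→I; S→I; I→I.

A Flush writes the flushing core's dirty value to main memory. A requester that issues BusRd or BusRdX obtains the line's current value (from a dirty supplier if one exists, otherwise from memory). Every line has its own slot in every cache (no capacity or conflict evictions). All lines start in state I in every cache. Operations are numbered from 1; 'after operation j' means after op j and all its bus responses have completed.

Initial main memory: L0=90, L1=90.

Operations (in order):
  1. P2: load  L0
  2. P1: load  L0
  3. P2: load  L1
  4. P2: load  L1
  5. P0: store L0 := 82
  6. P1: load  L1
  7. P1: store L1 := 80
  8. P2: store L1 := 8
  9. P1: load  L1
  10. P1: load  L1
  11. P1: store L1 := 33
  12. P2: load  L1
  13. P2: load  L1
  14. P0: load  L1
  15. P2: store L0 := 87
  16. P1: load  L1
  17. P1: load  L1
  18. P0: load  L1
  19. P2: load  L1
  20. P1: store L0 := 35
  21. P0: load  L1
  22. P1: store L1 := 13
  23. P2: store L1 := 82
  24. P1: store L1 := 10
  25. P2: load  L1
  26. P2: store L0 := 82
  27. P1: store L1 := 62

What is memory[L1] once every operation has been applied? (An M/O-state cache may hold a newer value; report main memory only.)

memory[L1] = 10

  op1 P2: load  L0 → I/I/E on L0; bus BusRd; mem=90
  op2 P1: load  L0 → I/S/S on L0; bus BusRd; mem=90
  op3 P2: load  L1 → I/I/E on L1; bus BusRd; mem=90
  op4 P2: load  L1 → I/I/E on L1; bus (none); mem=90
  op5 P0: store L0 := 82 → M/I/I on L0; bus BusRdX; mem=90
  op6 P1: load  L1 → I/S/S on L1; bus BusRd; mem=90
  op7 P1: store L1 := 80 → I/M/I on L1; bus BusUpgr; mem=90
  op8 P2: store L1 := 8 → I/I/M on L1; bus BusRdX Flush; mem=80
  op9 P1: load  L1 → I/S/S on L1; bus BusRd Flush; mem=8
  op10 P1: load  L1 → I/S/S on L1; bus (none); mem=8
  op11 P1: store L1 := 33 → I/M/I on L1; bus BusUpgr; mem=8
  op12 P2: load  L1 → I/S/S on L1; bus BusRd Flush; mem=33
  op13 P2: load  L1 → I/S/S on L1; bus (none); mem=33
  op14 P0: load  L1 → S/S/S on L1; bus BusRd; mem=33
  op15 P2: store L0 := 87 → I/I/M on L0; bus BusRdX Flush; mem=82
  op16 P1: load  L1 → S/S/S on L1; bus (none); mem=33
  op17 P1: load  L1 → S/S/S on L1; bus (none); mem=33
  op18 P0: load  L1 → S/S/S on L1; bus (none); mem=33
  op19 P2: load  L1 → S/S/S on L1; bus (none); mem=33
  op20 P1: store L0 := 35 → I/M/I on L0; bus BusRdX Flush; mem=87
  op21 P0: load  L1 → S/S/S on L1; bus (none); mem=33
  op22 P1: store L1 := 13 → I/M/I on L1; bus BusUpgr; mem=33
  op23 P2: store L1 := 82 → I/I/M on L1; bus BusRdX Flush; mem=13
  op24 P1: store L1 := 10 → I/M/I on L1; bus BusRdX Flush; mem=82
  op25 P2: load  L1 → I/S/S on L1; bus BusRd Flush; mem=10
  op26 P2: store L0 := 82 → I/I/M on L0; bus BusRdX Flush; mem=35
  op27 P1: store L1 := 62 → I/M/I on L1; bus BusUpgr; mem=10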